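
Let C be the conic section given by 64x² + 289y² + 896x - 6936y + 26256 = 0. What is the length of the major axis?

Collect terms: 64(x² + 14x) + 289(y² - 24y) = -26256
Complete the square in x and y: 64(x + 7)² + 289(y - 12)² = -26256 + 3136 + 41616 = 18496
Dividing both sides by 18496: (x + 7)²/289 + (y - 12)²/64 = 1
Ellipse, center (-7, 12), major axis horizontal; a² = 289, b² = 64.
a² = 289 so a = 17; the major axis has length 2a = 34.

34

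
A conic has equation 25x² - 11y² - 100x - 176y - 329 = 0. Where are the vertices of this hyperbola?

(2, -13) and (2, -3)

Rearranging, 25(x² - 4x) -11(y² + 16y) = 329.
Complete the square in x and y: 25(x - 2)² -11(y + 8)² = 329 + 100 - 704 = -275
Divide by -275: (y + 8)²/25 - (x - 2)²/11 = 1
Hyperbola, center (2, -8), transverse axis vertical; a² = 25, b² = 11.
a = 5. Vertices at (h, k ± a).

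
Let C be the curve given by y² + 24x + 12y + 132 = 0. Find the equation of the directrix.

x = 2

Only y is squared. Complete the square in y: (y + 6)² = -24(x + 4).
Vertex (-4, -6); 4p = -24 so p = -6. Opens left.
Directrix is the vertical line x = h − p = -4 − (-6) = 2.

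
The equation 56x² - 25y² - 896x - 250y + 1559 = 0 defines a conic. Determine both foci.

Group: 56(x² - 16x) -25(y² + 10y) = -1559
56(x - 8)² -25(y + 5)² = -1559 + 3584 - 625 = 1400
Dividing both sides by 1400: (x - 8)²/25 - (y + 5)²/56 = 1
Hyperbola, center (8, -5), transverse axis horizontal; a² = 25, b² = 56.
c² = a² + b² = 25 + 56 = 81, so c = 9.
Foci lie on the horizontal axis through the center: (h ± c, k).

(-1, -5) and (17, -5)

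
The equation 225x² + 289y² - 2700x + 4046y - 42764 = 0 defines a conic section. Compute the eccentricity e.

Group the x- and y-terms: 225(x² - 12x) + 289(y² + 14y) = 42764
Complete the square in x and y: 225(x - 6)² + 289(y + 7)² = 42764 + 8100 + 14161 = 65025
Dividing both sides by 65025: (x - 6)²/289 + (y + 7)²/225 = 1
Ellipse, center (6, -7), major axis horizontal; a² = 289, b² = 225.
c² = a² - b² = 64, so c = 8.
e = c/a = 8/17.

e = 8/17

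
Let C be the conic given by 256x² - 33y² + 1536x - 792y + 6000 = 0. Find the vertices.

Group the x- and y-terms: 256(x² + 6x) -33(y² + 24y) = -6000
Complete the square in x and y: 256(x + 3)² -33(y + 12)² = -6000 + 2304 - 4752 = -8448
Dividing both sides by -8448: (y + 12)²/256 - (x + 3)²/33 = 1
Hyperbola, center (-3, -12), transverse axis vertical; a² = 256, b² = 33.
a = 16. Vertices at (h, k ± a).

(-3, -28) and (-3, 4)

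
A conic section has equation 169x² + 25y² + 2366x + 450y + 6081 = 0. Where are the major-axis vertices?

(-7, -22) and (-7, 4)

Group the x- and y-terms: 169(x² + 14x) + 25(y² + 18y) = -6081
Complete the square in x and y: 169(x + 7)² + 25(y + 9)² = -6081 + 8281 + 2025 = 4225
Divide by 4225: (x + 7)²/25 + (y + 9)²/169 = 1
Ellipse, center (-7, -9), major axis vertical; a² = 169, b² = 25.
a = 13. Vertices at (h, k ± a).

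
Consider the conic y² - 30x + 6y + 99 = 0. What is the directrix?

x = -9/2

Only y is squared. Complete the square in y: (y + 3)² = 30(x - 3).
Vertex (3, -3); 4p = 30 so p = 15/2. Opens right.
Directrix is the vertical line x = h − p = 3 − (15/2) = -9/2.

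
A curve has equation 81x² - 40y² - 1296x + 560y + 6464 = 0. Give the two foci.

(8, -4) and (8, 18)

Collect terms: 81(x² - 16x) -40(y² - 14y) = -6464
Completing the square gives 81(x - 8)² -40(y - 7)² = -6464 + 5184 - 1960 = -3240.
Divide through by -3240 to get (y - 7)²/81 - (x - 8)²/40 = 1.
Hyperbola, center (8, 7), transverse axis vertical; a² = 81, b² = 40.
c² = a² + b² = 81 + 40 = 121, so c = 11.
Foci lie on the vertical axis through the center: (h, k ± c).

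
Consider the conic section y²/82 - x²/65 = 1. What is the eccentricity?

e = 7√246/82

Center (0, 0). The positive term is the y-term, so the transverse axis is vertical; a² = 82, b² = 65.
c² = a² + b² = 147, so c = 7√3.
e = c/a = 7√3/√82 = 7√246/82.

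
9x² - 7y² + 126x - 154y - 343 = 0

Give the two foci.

Group: 9(x² + 14x) -7(y² + 22y) = 343
9(x + 7)² -7(y + 11)² = 343 + 441 - 847 = -63
Divide by -63: (y + 11)²/9 - (x + 7)²/7 = 1
Hyperbola, center (-7, -11), transverse axis vertical; a² = 9, b² = 7.
c² = a² + b² = 9 + 7 = 16, so c = 4.
Foci lie on the vertical axis through the center: (h, k ± c).

(-7, -15) and (-7, -7)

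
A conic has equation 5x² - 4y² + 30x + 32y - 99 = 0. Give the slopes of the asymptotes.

√5/2 and -√5/2

Collect terms: 5(x² + 6x) -4(y² - 8y) = 99
Completing the square gives 5(x + 3)² -4(y - 4)² = 99 + 45 - 64 = 80.
Dividing both sides by 80: (x + 3)²/16 - (y - 4)²/20 = 1
Hyperbola, center (-3, 4), transverse axis horizontal; a² = 16, b² = 20.
For a horizontal hyperbola the asymptotes have slope ±b/a.
Here that is ±2√5/4 = ±√5/2.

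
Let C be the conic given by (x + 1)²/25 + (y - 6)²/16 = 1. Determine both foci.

Center (-1, 6). The larger denominator 25 sits under the x-term, so the major axis is horizontal; a² = 25, b² = 16.
c² = a² - b² = 25 - 16 = 9, so c = 3.
Foci lie on the horizontal axis through the center: (h ± c, k).

(-4, 6) and (2, 6)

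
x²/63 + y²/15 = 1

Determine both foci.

Center (0, 0). The larger denominator 63 sits under the x-term, so the major axis is horizontal; a² = 63, b² = 15.
c² = a² - b² = 63 - 15 = 48, so c = 4√3.
Foci lie on the horizontal axis through the center: (h ± c, k).

(0 - 4√3, 0) and (0 + 4√3, 0)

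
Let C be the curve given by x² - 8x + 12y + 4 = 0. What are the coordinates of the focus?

(4, -2)

Only x is squared. Complete the square in x: (x - 4)² = -12(y - 1).
Vertex (4, 1); 4p = -12 so p = -3. Opens down.
Focus is p units from the vertex along the axis: (h, k + p).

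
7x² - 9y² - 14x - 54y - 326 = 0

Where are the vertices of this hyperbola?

Collect terms: 7(x² - 2x) -9(y² + 6y) = 326
Complete the square in x and y: 7(x - 1)² -9(y + 3)² = 326 + 7 - 81 = 252
Divide by 252: (x - 1)²/36 - (y + 3)²/28 = 1
Hyperbola, center (1, -3), transverse axis horizontal; a² = 36, b² = 28.
a = 6. Vertices at (h ± a, k).

(-5, -3) and (7, -3)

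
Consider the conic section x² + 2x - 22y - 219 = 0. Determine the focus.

Only x is squared. Complete the square in x: (x + 1)² = 22(y + 10).
Vertex (-1, -10); 4p = 22 so p = 11/2. Opens up.
Focus is p units from the vertex along the axis: (h, k + p).

(-1, -9/2)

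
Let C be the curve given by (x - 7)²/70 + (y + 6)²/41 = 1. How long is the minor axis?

2√41

Center (7, -6). The larger denominator 70 sits under the x-term, so the major axis is horizontal; a² = 70, b² = 41.
b² = 41 so b = √41; the minor axis has length 2b = 2√41.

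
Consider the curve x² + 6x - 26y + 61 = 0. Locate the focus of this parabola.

(-3, 17/2)

Only x is squared. Complete the square in x: (x + 3)² = 26(y - 2).
Vertex (-3, 2); 4p = 26 so p = 13/2. Opens up.
Focus is p units from the vertex along the axis: (h, k + p).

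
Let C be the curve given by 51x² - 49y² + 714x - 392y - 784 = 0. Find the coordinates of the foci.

(-17, -4) and (3, -4)

Group the x- and y-terms: 51(x² + 14x) -49(y² + 8y) = 784
Complete the square in x and y: 51(x + 7)² -49(y + 4)² = 784 + 2499 - 784 = 2499
Divide by 2499: (x + 7)²/49 - (y + 4)²/51 = 1
Hyperbola, center (-7, -4), transverse axis horizontal; a² = 49, b² = 51.
c² = a² + b² = 49 + 51 = 100, so c = 10.
Foci lie on the horizontal axis through the center: (h ± c, k).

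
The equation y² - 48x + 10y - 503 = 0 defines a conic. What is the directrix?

x = -23

Only y is squared. Complete the square in y: (y + 5)² = 48(x + 11).
Vertex (-11, -5); 4p = 48 so p = 12. Opens right.
Directrix is the vertical line x = h − p = -11 − (12) = -23.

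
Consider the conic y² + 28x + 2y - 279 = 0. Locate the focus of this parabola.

(3, -1)

Only y is squared. Complete the square in y: (y + 1)² = -28(x - 10).
Vertex (10, -1); 4p = -28 so p = -7. Opens left.
Focus is p units from the vertex along the axis: (h + p, k).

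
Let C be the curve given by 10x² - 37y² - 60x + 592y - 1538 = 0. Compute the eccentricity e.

e = √470/10

Collect terms: 10(x² - 6x) -37(y² - 16y) = 1538
Completing the square gives 10(x - 3)² -37(y - 8)² = 1538 + 90 - 2368 = -740.
Divide by -740: (y - 8)²/20 - (x - 3)²/74 = 1
Hyperbola, center (3, 8), transverse axis vertical; a² = 20, b² = 74.
c² = a² + b² = 94, so c = √94.
e = c/a = √94/2√5 = √470/10.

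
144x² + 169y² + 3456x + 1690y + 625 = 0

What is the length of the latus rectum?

288/13

Group the x- and y-terms: 144(x² + 24x) + 169(y² + 10y) = -625
Completing the square gives 144(x + 12)² + 169(y + 5)² = -625 + 20736 + 4225 = 24336.
Divide through by 24336 to get (x + 12)²/169 + (y + 5)²/144 = 1.
Ellipse, center (-12, -5), major axis horizontal; a² = 169, b² = 144.
Latus rectum length = 2b²/a = 2·144/13 = 288/13.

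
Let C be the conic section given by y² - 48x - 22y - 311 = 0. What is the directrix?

Only y is squared. Complete the square in y: (y - 11)² = 48(x + 9).
Vertex (-9, 11); 4p = 48 so p = 12. Opens right.
Directrix is the vertical line x = h − p = -9 − (12) = -21.

x = -21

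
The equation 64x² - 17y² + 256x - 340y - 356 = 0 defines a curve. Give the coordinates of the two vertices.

Rearranging, 64(x² + 4x) -17(y² + 20y) = 356.
64(x + 2)² -17(y + 10)² = 356 + 256 - 1700 = -1088
Divide through by -1088 to get (y + 10)²/64 - (x + 2)²/17 = 1.
Hyperbola, center (-2, -10), transverse axis vertical; a² = 64, b² = 17.
a = 8. Vertices at (h, k ± a).

(-2, -18) and (-2, -2)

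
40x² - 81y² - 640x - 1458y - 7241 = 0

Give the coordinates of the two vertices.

Group the x- and y-terms: 40(x² - 16x) -81(y² + 18y) = 7241
40(x - 8)² -81(y + 9)² = 7241 + 2560 - 6561 = 3240
Divide through by 3240 to get (x - 8)²/81 - (y + 9)²/40 = 1.
Hyperbola, center (8, -9), transverse axis horizontal; a² = 81, b² = 40.
a = 9. Vertices at (h ± a, k).

(-1, -9) and (17, -9)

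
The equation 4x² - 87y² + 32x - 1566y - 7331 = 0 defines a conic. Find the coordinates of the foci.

Rearranging, 4(x² + 8x) -87(y² + 18y) = 7331.
Completing the square gives 4(x + 4)² -87(y + 9)² = 7331 + 64 - 7047 = 348.
Divide by 348: (x + 4)²/87 - (y + 9)²/4 = 1
Hyperbola, center (-4, -9), transverse axis horizontal; a² = 87, b² = 4.
c² = a² + b² = 87 + 4 = 91, so c = √91.
Foci lie on the horizontal axis through the center: (h ± c, k).

(-4 - √91, -9) and (-4 + √91, -9)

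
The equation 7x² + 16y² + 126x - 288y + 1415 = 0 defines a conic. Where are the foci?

7(x² + 18x) + 16(y² - 18y) = -1415
Completing the square gives 7(x + 9)² + 16(y - 9)² = -1415 + 567 + 1296 = 448.
Divide through by 448 to get (x + 9)²/64 + (y - 9)²/28 = 1.
Ellipse, center (-9, 9), major axis horizontal; a² = 64, b² = 28.
c² = a² - b² = 64 - 28 = 36, so c = 6.
Foci lie on the horizontal axis through the center: (h ± c, k).

(-15, 9) and (-3, 9)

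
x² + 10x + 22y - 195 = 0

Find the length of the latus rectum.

22

Only x is squared. Complete the square in x: (x + 5)² = -22(y - 10).
Vertex (-5, 10); 4p = -22 so p = -11/2. Opens down.
Latus rectum length = |4p| = 22.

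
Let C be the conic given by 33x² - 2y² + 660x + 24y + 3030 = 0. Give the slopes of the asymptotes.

33(x² + 20x) -2(y² - 12y) = -3030
Completing the square gives 33(x + 10)² -2(y - 6)² = -3030 + 3300 - 72 = 198.
Divide through by 198 to get (x + 10)²/6 - (y - 6)²/99 = 1.
Hyperbola, center (-10, 6), transverse axis horizontal; a² = 6, b² = 99.
For a horizontal hyperbola the asymptotes have slope ±b/a.
Here that is ±3√11/√6 = ±√66/2.

√66/2 and -√66/2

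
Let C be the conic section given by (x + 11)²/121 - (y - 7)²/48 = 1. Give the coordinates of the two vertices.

(-22, 7) and (0, 7)

Center (-11, 7). The positive term is the x-term, so the transverse axis is horizontal; a² = 121, b² = 48.
a = 11. Vertices at (h ± a, k).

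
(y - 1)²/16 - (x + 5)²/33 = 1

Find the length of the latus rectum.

Center (-5, 1). The positive term is the y-term, so the transverse axis is vertical; a² = 16, b² = 33.
Latus rectum length = 2b²/a = 2·33/4 = 33/2.

33/2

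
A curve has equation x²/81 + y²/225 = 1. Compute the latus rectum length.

54/5

Center (0, 0). The larger denominator 225 sits under the y-term, so the major axis is vertical; a² = 225, b² = 81.
Latus rectum length = 2b²/a = 2·81/15 = 54/5.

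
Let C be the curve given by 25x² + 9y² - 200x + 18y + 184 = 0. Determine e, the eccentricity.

Collect terms: 25(x² - 8x) + 9(y² + 2y) = -184
Complete the square: 25(x - 4)² + 9(y + 1)² = -184 + 400 + 9 = 225
Dividing both sides by 225: (x - 4)²/9 + (y + 1)²/25 = 1
Ellipse, center (4, -1), major axis vertical; a² = 25, b² = 9.
c² = a² - b² = 16, so c = 4.
e = c/a = 4/5.

e = 4/5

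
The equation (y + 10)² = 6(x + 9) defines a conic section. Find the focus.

(-15/2, -10)

Vertex (-9, -10); 4p = 6 so p = 3/2. Opens right.
Focus is p units from the vertex along the axis: (h + p, k).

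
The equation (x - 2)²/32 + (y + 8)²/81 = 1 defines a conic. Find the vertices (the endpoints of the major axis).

(2, -17) and (2, 1)

Center (2, -8). The larger denominator 81 sits under the y-term, so the major axis is vertical; a² = 81, b² = 32.
a = 9. Vertices at (h, k ± a).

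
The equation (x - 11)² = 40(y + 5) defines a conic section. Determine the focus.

(11, 5)

Vertex (11, -5); 4p = 40 so p = 10. Opens up.
Focus is p units from the vertex along the axis: (h, k + p).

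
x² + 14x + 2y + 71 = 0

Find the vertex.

Only x is squared. Complete the square in x: (x + 7)² = -2(y + 11).
Vertex (-7, -11); 4p = -2 so p = -1/2. Opens down.

(-7, -11)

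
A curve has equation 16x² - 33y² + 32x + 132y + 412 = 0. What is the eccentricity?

e = 7/4

Group the x- and y-terms: 16(x² + 2x) -33(y² - 4y) = -412
Complete the square in x and y: 16(x + 1)² -33(y - 2)² = -412 + 16 - 132 = -528
Divide through by -528 to get (y - 2)²/16 - (x + 1)²/33 = 1.
Hyperbola, center (-1, 2), transverse axis vertical; a² = 16, b² = 33.
c² = a² + b² = 49, so c = 7.
e = c/a = 7/4.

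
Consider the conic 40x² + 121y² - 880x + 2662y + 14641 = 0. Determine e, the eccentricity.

Collect terms: 40(x² - 22x) + 121(y² + 22y) = -14641
Complete the square in x and y: 40(x - 11)² + 121(y + 11)² = -14641 + 4840 + 14641 = 4840
Divide through by 4840 to get (x - 11)²/121 + (y + 11)²/40 = 1.
Ellipse, center (11, -11), major axis horizontal; a² = 121, b² = 40.
c² = a² - b² = 81, so c = 9.
e = c/a = 9/11.

e = 9/11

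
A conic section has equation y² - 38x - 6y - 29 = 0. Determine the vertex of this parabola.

Only y is squared. Complete the square in y: (y - 3)² = 38(x + 1).
Vertex (-1, 3); 4p = 38 so p = 19/2. Opens right.

(-1, 3)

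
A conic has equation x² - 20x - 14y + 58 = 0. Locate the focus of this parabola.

Only x is squared. Complete the square in x: (x - 10)² = 14(y + 3).
Vertex (10, -3); 4p = 14 so p = 7/2. Opens up.
Focus is p units from the vertex along the axis: (h, k + p).

(10, 1/2)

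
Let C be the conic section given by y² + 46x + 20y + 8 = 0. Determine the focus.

Only y is squared. Complete the square in y: (y + 10)² = -46(x - 2).
Vertex (2, -10); 4p = -46 so p = -23/2. Opens left.
Focus is p units from the vertex along the axis: (h + p, k).

(-19/2, -10)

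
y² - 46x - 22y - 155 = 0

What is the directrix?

Only y is squared. Complete the square in y: (y - 11)² = 46(x + 6).
Vertex (-6, 11); 4p = 46 so p = 23/2. Opens right.
Directrix is the vertical line x = h − p = -6 − (23/2) = -35/2.

x = -35/2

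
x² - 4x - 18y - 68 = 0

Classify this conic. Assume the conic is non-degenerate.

parabola

No xy term. Coefficients of x² and y² are A = 1, C = 0.
Exactly one squared variable ⇒ parabola.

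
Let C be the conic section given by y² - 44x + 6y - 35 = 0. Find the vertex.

(-1, -3)

Only y is squared. Complete the square in y: (y + 3)² = 44(x + 1).
Vertex (-1, -3); 4p = 44 so p = 11. Opens right.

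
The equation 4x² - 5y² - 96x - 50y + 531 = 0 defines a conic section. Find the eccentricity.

4(x² - 24x) -5(y² + 10y) = -531
Complete the square: 4(x - 12)² -5(y + 5)² = -531 + 576 - 125 = -80
Dividing both sides by -80: (y + 5)²/16 - (x - 12)²/20 = 1
Hyperbola, center (12, -5), transverse axis vertical; a² = 16, b² = 20.
c² = a² + b² = 36, so c = 6.
e = c/a = 6/4 = 3/2.

e = 3/2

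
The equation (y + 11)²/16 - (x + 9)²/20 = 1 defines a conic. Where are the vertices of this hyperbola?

(-9, -15) and (-9, -7)

Center (-9, -11). The positive term is the y-term, so the transverse axis is vertical; a² = 16, b² = 20.
a = 4. Vertices at (h, k ± a).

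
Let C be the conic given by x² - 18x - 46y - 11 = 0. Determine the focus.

Only x is squared. Complete the square in x: (x - 9)² = 46(y + 2).
Vertex (9, -2); 4p = 46 so p = 23/2. Opens up.
Focus is p units from the vertex along the axis: (h, k + p).

(9, 19/2)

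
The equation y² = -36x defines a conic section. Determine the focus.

Vertex (0, 0); 4p = -36 so p = -9. Opens left.
Focus is p units from the vertex along the axis: (h + p, k).

(-9, 0)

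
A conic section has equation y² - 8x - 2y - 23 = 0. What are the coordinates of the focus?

Only y is squared. Complete the square in y: (y - 1)² = 8(x + 3).
Vertex (-3, 1); 4p = 8 so p = 2. Opens right.
Focus is p units from the vertex along the axis: (h + p, k).

(-1, 1)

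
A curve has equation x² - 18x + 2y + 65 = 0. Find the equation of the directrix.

y = 17/2

Only x is squared. Complete the square in x: (x - 9)² = -2(y - 8).
Vertex (9, 8); 4p = -2 so p = -1/2. Opens down.
Directrix is the horizontal line y = k − p = 8 − (-1/2) = 17/2.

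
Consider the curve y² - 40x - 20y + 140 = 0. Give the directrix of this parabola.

x = -9

Only y is squared. Complete the square in y: (y - 10)² = 40(x - 1).
Vertex (1, 10); 4p = 40 so p = 10. Opens right.
Directrix is the vertical line x = h − p = 1 − (10) = -9.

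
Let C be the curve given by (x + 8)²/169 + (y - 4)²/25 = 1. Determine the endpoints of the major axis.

Center (-8, 4). The larger denominator 169 sits under the x-term, so the major axis is horizontal; a² = 169, b² = 25.
a = 13. Vertices at (h ± a, k).

(-21, 4) and (5, 4)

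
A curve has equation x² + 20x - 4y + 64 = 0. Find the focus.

Only x is squared. Complete the square in x: (x + 10)² = 4(y + 9).
Vertex (-10, -9); 4p = 4 so p = 1. Opens up.
Focus is p units from the vertex along the axis: (h, k + p).

(-10, -8)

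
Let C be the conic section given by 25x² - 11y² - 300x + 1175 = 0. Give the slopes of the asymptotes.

Group: 25(x² - 12x) -11y² = -1175
Complete the square: 25(x - 6)² -11y² = -1175 + 900 + 0 = -275
Dividing both sides by -275: y²/25 - (x - 6)²/11 = 1
Hyperbola, center (6, 0), transverse axis vertical; a² = 25, b² = 11.
For a vertical hyperbola the asymptotes have slope ±a/b.
Here that is ±5/√11 = ±5√11/11.

5√11/11 and -5√11/11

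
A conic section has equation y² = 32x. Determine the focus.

Vertex (0, 0); 4p = 32 so p = 8. Opens right.
Focus is p units from the vertex along the axis: (h + p, k).

(8, 0)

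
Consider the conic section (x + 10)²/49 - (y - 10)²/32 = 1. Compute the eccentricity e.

Center (-10, 10). The positive term is the x-term, so the transverse axis is horizontal; a² = 49, b² = 32.
c² = a² + b² = 81, so c = 9.
e = c/a = 9/7.

e = 9/7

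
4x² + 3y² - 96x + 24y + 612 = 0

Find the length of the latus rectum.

3

Collect terms: 4(x² - 24x) + 3(y² + 8y) = -612
Completing the square gives 4(x - 12)² + 3(y + 4)² = -612 + 576 + 48 = 12.
Divide by 12: (x - 12)²/3 + (y + 4)²/4 = 1
Ellipse, center (12, -4), major axis vertical; a² = 4, b² = 3.
Latus rectum length = 2b²/a = 2·3/2 = 3.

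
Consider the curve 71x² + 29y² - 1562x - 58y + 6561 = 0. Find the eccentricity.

Group the x- and y-terms: 71(x² - 22x) + 29(y² - 2y) = -6561
Complete the square in x and y: 71(x - 11)² + 29(y - 1)² = -6561 + 8591 + 29 = 2059
Dividing both sides by 2059: (x - 11)²/29 + (y - 1)²/71 = 1
Ellipse, center (11, 1), major axis vertical; a² = 71, b² = 29.
c² = a² - b² = 42, so c = √42.
e = c/a = √42/√71 = √2982/71.

e = √2982/71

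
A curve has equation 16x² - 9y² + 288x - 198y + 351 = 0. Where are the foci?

Group the x- and y-terms: 16(x² + 18x) -9(y² + 22y) = -351
Completing the square gives 16(x + 9)² -9(y + 11)² = -351 + 1296 - 1089 = -144.
Divide by -144: (y + 11)²/16 - (x + 9)²/9 = 1
Hyperbola, center (-9, -11), transverse axis vertical; a² = 16, b² = 9.
c² = a² + b² = 16 + 9 = 25, so c = 5.
Foci lie on the vertical axis through the center: (h, k ± c).

(-9, -16) and (-9, -6)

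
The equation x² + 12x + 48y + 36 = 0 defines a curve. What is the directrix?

Only x is squared. Complete the square in x: (x + 6)² = -48y.
Vertex (-6, 0); 4p = -48 so p = -12. Opens down.
Directrix is the horizontal line y = k − p = 0 − (-12) = 12.

y = 12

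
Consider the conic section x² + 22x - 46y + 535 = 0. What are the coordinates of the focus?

Only x is squared. Complete the square in x: (x + 11)² = 46(y - 9).
Vertex (-11, 9); 4p = 46 so p = 23/2. Opens up.
Focus is p units from the vertex along the axis: (h, k + p).

(-11, 41/2)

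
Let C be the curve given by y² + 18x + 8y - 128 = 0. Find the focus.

(7/2, -4)

Only y is squared. Complete the square in y: (y + 4)² = -18(x - 8).
Vertex (8, -4); 4p = -18 so p = -9/2. Opens left.
Focus is p units from the vertex along the axis: (h + p, k).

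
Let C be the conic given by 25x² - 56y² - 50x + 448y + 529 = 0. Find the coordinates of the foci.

(1, -5) and (1, 13)

Collect terms: 25(x² - 2x) -56(y² - 8y) = -529
25(x - 1)² -56(y - 4)² = -529 + 25 - 896 = -1400
Divide through by -1400 to get (y - 4)²/25 - (x - 1)²/56 = 1.
Hyperbola, center (1, 4), transverse axis vertical; a² = 25, b² = 56.
c² = a² + b² = 25 + 56 = 81, so c = 9.
Foci lie on the vertical axis through the center: (h, k ± c).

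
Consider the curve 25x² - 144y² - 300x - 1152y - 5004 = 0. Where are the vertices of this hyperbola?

(-6, -4) and (18, -4)

25(x² - 12x) -144(y² + 8y) = 5004
Completing the square gives 25(x - 6)² -144(y + 4)² = 5004 + 900 - 2304 = 3600.
Divide by 3600: (x - 6)²/144 - (y + 4)²/25 = 1
Hyperbola, center (6, -4), transverse axis horizontal; a² = 144, b² = 25.
a = 12. Vertices at (h ± a, k).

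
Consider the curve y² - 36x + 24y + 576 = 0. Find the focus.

Only y is squared. Complete the square in y: (y + 12)² = 36(x - 12).
Vertex (12, -12); 4p = 36 so p = 9. Opens right.
Focus is p units from the vertex along the axis: (h + p, k).

(21, -12)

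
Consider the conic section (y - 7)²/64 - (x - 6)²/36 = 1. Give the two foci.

(6, -3) and (6, 17)

Center (6, 7). The positive term is the y-term, so the transverse axis is vertical; a² = 64, b² = 36.
c² = a² + b² = 64 + 36 = 100, so c = 10.
Foci lie on the vertical axis through the center: (h, k ± c).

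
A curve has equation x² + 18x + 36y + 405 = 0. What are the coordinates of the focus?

Only x is squared. Complete the square in x: (x + 9)² = -36(y + 9).
Vertex (-9, -9); 4p = -36 so p = -9. Opens down.
Focus is p units from the vertex along the axis: (h, k + p).

(-9, -18)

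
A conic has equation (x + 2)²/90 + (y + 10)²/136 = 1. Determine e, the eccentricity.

e = √391/34

Center (-2, -10). The larger denominator 136 sits under the y-term, so the major axis is vertical; a² = 136, b² = 90.
c² = a² - b² = 46, so c = √46.
e = c/a = √46/2√34 = √391/34.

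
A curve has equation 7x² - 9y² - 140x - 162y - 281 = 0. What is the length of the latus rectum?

Rearranging, 7(x² - 20x) -9(y² + 18y) = 281.
Completing the square gives 7(x - 10)² -9(y + 9)² = 281 + 700 - 729 = 252.
Divide by 252: (x - 10)²/36 - (y + 9)²/28 = 1
Hyperbola, center (10, -9), transverse axis horizontal; a² = 36, b² = 28.
Latus rectum length = 2b²/a = 2·28/6 = 28/3.

28/3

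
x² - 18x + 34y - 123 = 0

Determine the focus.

Only x is squared. Complete the square in x: (x - 9)² = -34(y - 6).
Vertex (9, 6); 4p = -34 so p = -17/2. Opens down.
Focus is p units from the vertex along the axis: (h, k + p).

(9, -5/2)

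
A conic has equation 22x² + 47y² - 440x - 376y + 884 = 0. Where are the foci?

(10 - 5√2, 4) and (10 + 5√2, 4)

Group: 22(x² - 20x) + 47(y² - 8y) = -884
Complete the square: 22(x - 10)² + 47(y - 4)² = -884 + 2200 + 752 = 2068
Divide by 2068: (x - 10)²/94 + (y - 4)²/44 = 1
Ellipse, center (10, 4), major axis horizontal; a² = 94, b² = 44.
c² = a² - b² = 94 - 44 = 50, so c = 5√2.
Foci lie on the horizontal axis through the center: (h ± c, k).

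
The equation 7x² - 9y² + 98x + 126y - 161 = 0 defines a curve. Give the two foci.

7(x² + 14x) -9(y² - 14y) = 161
Complete the square: 7(x + 7)² -9(y - 7)² = 161 + 343 - 441 = 63
Divide through by 63 to get (x + 7)²/9 - (y - 7)²/7 = 1.
Hyperbola, center (-7, 7), transverse axis horizontal; a² = 9, b² = 7.
c² = a² + b² = 9 + 7 = 16, so c = 4.
Foci lie on the horizontal axis through the center: (h ± c, k).

(-11, 7) and (-3, 7)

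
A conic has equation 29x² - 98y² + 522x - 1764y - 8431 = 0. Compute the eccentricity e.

29(x² + 18x) -98(y² + 18y) = 8431
Complete the square in x and y: 29(x + 9)² -98(y + 9)² = 8431 + 2349 - 7938 = 2842
Divide by 2842: (x + 9)²/98 - (y + 9)²/29 = 1
Hyperbola, center (-9, -9), transverse axis horizontal; a² = 98, b² = 29.
c² = a² + b² = 127, so c = √127.
e = c/a = √127/7√2 = √254/14.

e = √254/14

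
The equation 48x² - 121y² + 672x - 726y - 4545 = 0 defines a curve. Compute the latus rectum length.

48(x² + 14x) -121(y² + 6y) = 4545
Complete the square: 48(x + 7)² -121(y + 3)² = 4545 + 2352 - 1089 = 5808
Dividing both sides by 5808: (x + 7)²/121 - (y + 3)²/48 = 1
Hyperbola, center (-7, -3), transverse axis horizontal; a² = 121, b² = 48.
Latus rectum length = 2b²/a = 2·48/11 = 96/11.

96/11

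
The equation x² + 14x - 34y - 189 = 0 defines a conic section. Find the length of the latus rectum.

Only x is squared. Complete the square in x: (x + 7)² = 34(y + 7).
Vertex (-7, -7); 4p = 34 so p = 17/2. Opens up.
Latus rectum length = |4p| = 34.

34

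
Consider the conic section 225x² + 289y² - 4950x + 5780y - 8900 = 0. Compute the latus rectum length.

450/17

225(x² - 22x) + 289(y² + 20y) = 8900
Complete the square in x and y: 225(x - 11)² + 289(y + 10)² = 8900 + 27225 + 28900 = 65025
Divide through by 65025 to get (x - 11)²/289 + (y + 10)²/225 = 1.
Ellipse, center (11, -10), major axis horizontal; a² = 289, b² = 225.
Latus rectum length = 2b²/a = 2·225/17 = 450/17.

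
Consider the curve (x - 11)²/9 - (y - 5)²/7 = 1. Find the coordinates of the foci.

Center (11, 5). The positive term is the x-term, so the transverse axis is horizontal; a² = 9, b² = 7.
c² = a² + b² = 9 + 7 = 16, so c = 4.
Foci lie on the horizontal axis through the center: (h ± c, k).

(7, 5) and (15, 5)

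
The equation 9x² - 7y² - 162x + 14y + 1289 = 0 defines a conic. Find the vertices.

9(x² - 18x) -7(y² - 2y) = -1289
Completing the square gives 9(x - 9)² -7(y - 1)² = -1289 + 729 - 7 = -567.
Dividing both sides by -567: (y - 1)²/81 - (x - 9)²/63 = 1
Hyperbola, center (9, 1), transverse axis vertical; a² = 81, b² = 63.
a = 9. Vertices at (h, k ± a).

(9, -8) and (9, 10)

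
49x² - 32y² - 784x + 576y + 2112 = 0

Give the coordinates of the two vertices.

(8, 2) and (8, 16)

Rearranging, 49(x² - 16x) -32(y² - 18y) = -2112.
Complete the square: 49(x - 8)² -32(y - 9)² = -2112 + 3136 - 2592 = -1568
Dividing both sides by -1568: (y - 9)²/49 - (x - 8)²/32 = 1
Hyperbola, center (8, 9), transverse axis vertical; a² = 49, b² = 32.
a = 7. Vertices at (h, k ± a).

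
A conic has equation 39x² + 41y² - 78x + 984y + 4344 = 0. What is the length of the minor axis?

2√39

Collect terms: 39(x² - 2x) + 41(y² + 24y) = -4344
Completing the square gives 39(x - 1)² + 41(y + 12)² = -4344 + 39 + 5904 = 1599.
Divide through by 1599 to get (x - 1)²/41 + (y + 12)²/39 = 1.
Ellipse, center (1, -12), major axis horizontal; a² = 41, b² = 39.
b² = 39 so b = √39; the minor axis has length 2b = 2√39.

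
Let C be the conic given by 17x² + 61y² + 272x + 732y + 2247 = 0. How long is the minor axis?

2√17

Group the x- and y-terms: 17(x² + 16x) + 61(y² + 12y) = -2247
Complete the square in x and y: 17(x + 8)² + 61(y + 6)² = -2247 + 1088 + 2196 = 1037
Divide by 1037: (x + 8)²/61 + (y + 6)²/17 = 1
Ellipse, center (-8, -6), major axis horizontal; a² = 61, b² = 17.
b² = 17 so b = √17; the minor axis has length 2b = 2√17.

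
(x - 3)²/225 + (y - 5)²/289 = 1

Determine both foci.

(3, -3) and (3, 13)

Center (3, 5). The larger denominator 289 sits under the y-term, so the major axis is vertical; a² = 289, b² = 225.
c² = a² - b² = 289 - 225 = 64, so c = 8.
Foci lie on the vertical axis through the center: (h, k ± c).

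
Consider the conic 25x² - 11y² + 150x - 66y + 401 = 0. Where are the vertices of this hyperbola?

(-3, -8) and (-3, 2)

Group: 25(x² + 6x) -11(y² + 6y) = -401
25(x + 3)² -11(y + 3)² = -401 + 225 - 99 = -275
Divide through by -275 to get (y + 3)²/25 - (x + 3)²/11 = 1.
Hyperbola, center (-3, -3), transverse axis vertical; a² = 25, b² = 11.
a = 5. Vertices at (h, k ± a).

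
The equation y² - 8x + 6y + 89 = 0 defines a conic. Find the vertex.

Only y is squared. Complete the square in y: (y + 3)² = 8(x - 10).
Vertex (10, -3); 4p = 8 so p = 2. Opens right.

(10, -3)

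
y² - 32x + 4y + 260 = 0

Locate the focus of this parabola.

(16, -2)

Only y is squared. Complete the square in y: (y + 2)² = 32(x - 8).
Vertex (8, -2); 4p = 32 so p = 8. Opens right.
Focus is p units from the vertex along the axis: (h + p, k).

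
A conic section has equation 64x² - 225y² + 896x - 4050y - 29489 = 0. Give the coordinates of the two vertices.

(-22, -9) and (8, -9)

Group: 64(x² + 14x) -225(y² + 18y) = 29489
Complete the square: 64(x + 7)² -225(y + 9)² = 29489 + 3136 - 18225 = 14400
Divide through by 14400 to get (x + 7)²/225 - (y + 9)²/64 = 1.
Hyperbola, center (-7, -9), transverse axis horizontal; a² = 225, b² = 64.
a = 15. Vertices at (h ± a, k).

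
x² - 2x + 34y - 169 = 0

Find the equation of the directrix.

Only x is squared. Complete the square in x: (x - 1)² = -34(y - 5).
Vertex (1, 5); 4p = -34 so p = -17/2. Opens down.
Directrix is the horizontal line y = k − p = 5 − (-17/2) = 27/2.

y = 27/2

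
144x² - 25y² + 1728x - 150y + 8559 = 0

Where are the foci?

Collect terms: 144(x² + 12x) -25(y² + 6y) = -8559
Complete the square: 144(x + 6)² -25(y + 3)² = -8559 + 5184 - 225 = -3600
Dividing both sides by -3600: (y + 3)²/144 - (x + 6)²/25 = 1
Hyperbola, center (-6, -3), transverse axis vertical; a² = 144, b² = 25.
c² = a² + b² = 144 + 25 = 169, so c = 13.
Foci lie on the vertical axis through the center: (h, k ± c).

(-6, -16) and (-6, 10)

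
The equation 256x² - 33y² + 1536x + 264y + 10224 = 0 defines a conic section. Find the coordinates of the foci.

Group: 256(x² + 6x) -33(y² - 8y) = -10224
256(x + 3)² -33(y - 4)² = -10224 + 2304 - 528 = -8448
Divide through by -8448 to get (y - 4)²/256 - (x + 3)²/33 = 1.
Hyperbola, center (-3, 4), transverse axis vertical; a² = 256, b² = 33.
c² = a² + b² = 256 + 33 = 289, so c = 17.
Foci lie on the vertical axis through the center: (h, k ± c).

(-3, -13) and (-3, 21)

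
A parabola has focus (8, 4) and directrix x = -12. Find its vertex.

The vertex is the midpoint between the focus and the directrix along the axis of symmetry.
Axis is horizontal (directrix is vertical). Vertex x-coordinate = (8 + (-12))/2 = -2; y-coordinate = 4.

(-2, 4)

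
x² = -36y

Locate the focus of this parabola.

(0, -9)

Vertex (0, 0); 4p = -36 so p = -9. Opens down.
Focus is p units from the vertex along the axis: (h, k + p).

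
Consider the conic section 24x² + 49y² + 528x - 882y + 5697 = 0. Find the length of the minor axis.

Collect terms: 24(x² + 22x) + 49(y² - 18y) = -5697
24(x + 11)² + 49(y - 9)² = -5697 + 2904 + 3969 = 1176
Divide through by 1176 to get (x + 11)²/49 + (y - 9)²/24 = 1.
Ellipse, center (-11, 9), major axis horizontal; a² = 49, b² = 24.
b² = 24 so b = 2√6; the minor axis has length 2b = 4√6.

4√6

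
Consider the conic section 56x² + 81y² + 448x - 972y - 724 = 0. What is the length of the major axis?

Collect terms: 56(x² + 8x) + 81(y² - 12y) = 724
Complete the square: 56(x + 4)² + 81(y - 6)² = 724 + 896 + 2916 = 4536
Divide by 4536: (x + 4)²/81 + (y - 6)²/56 = 1
Ellipse, center (-4, 6), major axis horizontal; a² = 81, b² = 56.
a² = 81 so a = 9; the major axis has length 2a = 18.

18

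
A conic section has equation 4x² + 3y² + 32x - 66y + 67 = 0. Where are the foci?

4(x² + 8x) + 3(y² - 22y) = -67
Completing the square gives 4(x + 4)² + 3(y - 11)² = -67 + 64 + 363 = 360.
Divide through by 360 to get (x + 4)²/90 + (y - 11)²/120 = 1.
Ellipse, center (-4, 11), major axis vertical; a² = 120, b² = 90.
c² = a² - b² = 120 - 90 = 30, so c = √30.
Foci lie on the vertical axis through the center: (h, k ± c).

(-4, 11 - √30) and (-4, 11 + √30)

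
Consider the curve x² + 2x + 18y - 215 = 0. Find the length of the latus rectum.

18

Only x is squared. Complete the square in x: (x + 1)² = -18(y - 12).
Vertex (-1, 12); 4p = -18 so p = -9/2. Opens down.
Latus rectum length = |4p| = 18.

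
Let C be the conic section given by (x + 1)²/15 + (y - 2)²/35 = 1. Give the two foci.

Center (-1, 2). The larger denominator 35 sits under the y-term, so the major axis is vertical; a² = 35, b² = 15.
c² = a² - b² = 35 - 15 = 20, so c = 2√5.
Foci lie on the vertical axis through the center: (h, k ± c).

(-1, 2 - 2√5) and (-1, 2 + 2√5)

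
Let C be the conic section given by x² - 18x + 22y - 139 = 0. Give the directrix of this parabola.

Only x is squared. Complete the square in x: (x - 9)² = -22(y - 10).
Vertex (9, 10); 4p = -22 so p = -11/2. Opens down.
Directrix is the horizontal line y = k − p = 10 − (-11/2) = 31/2.

y = 31/2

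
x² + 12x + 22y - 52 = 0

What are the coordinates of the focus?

(-6, -3/2)

Only x is squared. Complete the square in x: (x + 6)² = -22(y - 4).
Vertex (-6, 4); 4p = -22 so p = -11/2. Opens down.
Focus is p units from the vertex along the axis: (h, k + p).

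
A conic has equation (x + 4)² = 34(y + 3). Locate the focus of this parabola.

Vertex (-4, -3); 4p = 34 so p = 17/2. Opens up.
Focus is p units from the vertex along the axis: (h, k + p).

(-4, 11/2)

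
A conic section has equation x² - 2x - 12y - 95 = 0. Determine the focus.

(1, -5)

Only x is squared. Complete the square in x: (x - 1)² = 12(y + 8).
Vertex (1, -8); 4p = 12 so p = 3. Opens up.
Focus is p units from the vertex along the axis: (h, k + p).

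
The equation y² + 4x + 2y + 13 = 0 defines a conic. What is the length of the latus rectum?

4

Only y is squared. Complete the square in y: (y + 1)² = -4(x + 3).
Vertex (-3, -1); 4p = -4 so p = -1. Opens left.
Latus rectum length = |4p| = 4.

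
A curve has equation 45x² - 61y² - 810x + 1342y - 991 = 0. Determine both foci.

45(x² - 18x) -61(y² - 22y) = 991
Complete the square in x and y: 45(x - 9)² -61(y - 11)² = 991 + 3645 - 7381 = -2745
Divide through by -2745 to get (y - 11)²/45 - (x - 9)²/61 = 1.
Hyperbola, center (9, 11), transverse axis vertical; a² = 45, b² = 61.
c² = a² + b² = 45 + 61 = 106, so c = √106.
Foci lie on the vertical axis through the center: (h, k ± c).

(9, 11 - √106) and (9, 11 + √106)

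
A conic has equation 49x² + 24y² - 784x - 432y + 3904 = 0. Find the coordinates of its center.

(8, 9)

49(x² - 16x) + 24(y² - 18y) = -3904
Complete the square: 49(x - 8)² + 24(y - 9)² = -3904 + 3136 + 1944 = 1176
Divide by 1176: (x - 8)²/24 + (y - 9)²/49 = 1
Ellipse with center (8, 9).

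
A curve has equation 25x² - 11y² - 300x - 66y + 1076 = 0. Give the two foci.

(6, -9) and (6, 3)

Rearranging, 25(x² - 12x) -11(y² + 6y) = -1076.
Complete the square in x and y: 25(x - 6)² -11(y + 3)² = -1076 + 900 - 99 = -275
Dividing both sides by -275: (y + 3)²/25 - (x - 6)²/11 = 1
Hyperbola, center (6, -3), transverse axis vertical; a² = 25, b² = 11.
c² = a² + b² = 25 + 11 = 36, so c = 6.
Foci lie on the vertical axis through the center: (h, k ± c).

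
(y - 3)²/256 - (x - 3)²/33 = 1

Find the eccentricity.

Center (3, 3). The positive term is the y-term, so the transverse axis is vertical; a² = 256, b² = 33.
c² = a² + b² = 289, so c = 17.
e = c/a = 17/16.

e = 17/16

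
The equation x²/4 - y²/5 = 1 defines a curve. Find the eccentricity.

Center (0, 0). The positive term is the x-term, so the transverse axis is horizontal; a² = 4, b² = 5.
c² = a² + b² = 9, so c = 3.
e = c/a = 3/2.

e = 3/2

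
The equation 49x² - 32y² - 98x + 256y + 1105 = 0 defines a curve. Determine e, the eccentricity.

Rearranging, 49(x² - 2x) -32(y² - 8y) = -1105.
Completing the square gives 49(x - 1)² -32(y - 4)² = -1105 + 49 - 512 = -1568.
Divide by -1568: (y - 4)²/49 - (x - 1)²/32 = 1
Hyperbola, center (1, 4), transverse axis vertical; a² = 49, b² = 32.
c² = a² + b² = 81, so c = 9.
e = c/a = 9/7.

e = 9/7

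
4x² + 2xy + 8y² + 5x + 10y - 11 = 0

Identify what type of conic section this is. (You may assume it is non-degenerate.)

A = 4, B = 2, C = 8.
Discriminant B² − 4AC = 2² − 4·4·8 = -124.
B² − 4AC < 0 ⇒ ellipse.

ellipse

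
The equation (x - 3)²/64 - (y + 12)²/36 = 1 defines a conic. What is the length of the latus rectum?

Center (3, -12). The positive term is the x-term, so the transverse axis is horizontal; a² = 64, b² = 36.
Latus rectum length = 2b²/a = 2·36/8 = 9.

9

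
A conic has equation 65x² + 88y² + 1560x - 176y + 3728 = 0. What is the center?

(-12, 1)

Group the x- and y-terms: 65(x² + 24x) + 88(y² - 2y) = -3728
Complete the square in x and y: 65(x + 12)² + 88(y - 1)² = -3728 + 9360 + 88 = 5720
Dividing both sides by 5720: (x + 12)²/88 + (y - 1)²/65 = 1
Ellipse with center (-12, 1).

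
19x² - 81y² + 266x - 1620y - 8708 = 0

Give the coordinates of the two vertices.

Collect terms: 19(x² + 14x) -81(y² + 20y) = 8708
19(x + 7)² -81(y + 10)² = 8708 + 931 - 8100 = 1539
Dividing both sides by 1539: (x + 7)²/81 - (y + 10)²/19 = 1
Hyperbola, center (-7, -10), transverse axis horizontal; a² = 81, b² = 19.
a = 9. Vertices at (h ± a, k).

(-16, -10) and (2, -10)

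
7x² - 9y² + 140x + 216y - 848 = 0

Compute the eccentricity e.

e = 4/3

Group: 7(x² + 20x) -9(y² - 24y) = 848
Complete the square: 7(x + 10)² -9(y - 12)² = 848 + 700 - 1296 = 252
Dividing both sides by 252: (x + 10)²/36 - (y - 12)²/28 = 1
Hyperbola, center (-10, 12), transverse axis horizontal; a² = 36, b² = 28.
c² = a² + b² = 64, so c = 8.
e = c/a = 8/6 = 4/3.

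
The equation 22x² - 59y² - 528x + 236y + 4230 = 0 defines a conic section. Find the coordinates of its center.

Rearranging, 22(x² - 24x) -59(y² - 4y) = -4230.
Complete the square in x and y: 22(x - 12)² -59(y - 2)² = -4230 + 3168 - 236 = -1298
Dividing both sides by -1298: (y - 2)²/22 - (x - 12)²/59 = 1
Hyperbola with center (12, 2).

(12, 2)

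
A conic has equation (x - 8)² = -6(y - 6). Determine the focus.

(8, 9/2)

Vertex (8, 6); 4p = -6 so p = -3/2. Opens down.
Focus is p units from the vertex along the axis: (h, k + p).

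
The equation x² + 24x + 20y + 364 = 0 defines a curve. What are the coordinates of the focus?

(-12, -16)

Only x is squared. Complete the square in x: (x + 12)² = -20(y + 11).
Vertex (-12, -11); 4p = -20 so p = -5. Opens down.
Focus is p units from the vertex along the axis: (h, k + p).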